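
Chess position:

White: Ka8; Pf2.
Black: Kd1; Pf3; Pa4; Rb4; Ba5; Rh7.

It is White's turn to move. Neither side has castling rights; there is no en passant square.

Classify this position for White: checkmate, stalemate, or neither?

stalemate

White to move; white king on a8.
In check: no.
King squares — a7: attacked by Rh7; b7: attacked by Rb4; b8: attacked by Rb4.
Legal moves for White: none.
Not in check and no legal moves → stalemate.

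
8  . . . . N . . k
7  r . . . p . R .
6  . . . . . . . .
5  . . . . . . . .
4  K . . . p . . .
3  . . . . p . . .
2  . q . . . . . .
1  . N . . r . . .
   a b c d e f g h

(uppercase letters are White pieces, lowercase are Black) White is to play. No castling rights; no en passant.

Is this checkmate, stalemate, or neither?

White to move; white king on a4.
In check: yes, from the black rook on a7.
King squares — a3: attacked by Qb2; b3: attacked by Qb2; b4: attacked by Qb2; a5: attacked by Ra7; b5: attacked by Qb2.
Legal moves for White: none.
In check with no legal moves → checkmate.

checkmate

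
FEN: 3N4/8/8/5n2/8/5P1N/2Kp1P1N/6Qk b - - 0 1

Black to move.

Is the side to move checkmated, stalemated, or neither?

checkmate

Black to move; black king on h1.
In check: yes, from the white queen on g1.
King squares — g1: attacked by Nh3; g2: attacked by Qg1; h2: attacked by Qg1.
Legal moves for Black: none.
In check with no legal moves → checkmate.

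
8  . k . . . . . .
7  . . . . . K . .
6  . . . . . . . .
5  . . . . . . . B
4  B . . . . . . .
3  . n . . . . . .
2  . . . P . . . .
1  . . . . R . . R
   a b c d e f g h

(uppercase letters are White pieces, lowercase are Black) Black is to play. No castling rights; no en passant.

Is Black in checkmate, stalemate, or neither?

Black to move; black king on b8.
In check: no.
Legal moves for Black: Kc8, Ka8, Kc7, Kb7, Ka7, Nc5, Na5, Nd4, Nxd2, Nc1, Na1.
Black has 11 legal moves and is not in check → neither.

neither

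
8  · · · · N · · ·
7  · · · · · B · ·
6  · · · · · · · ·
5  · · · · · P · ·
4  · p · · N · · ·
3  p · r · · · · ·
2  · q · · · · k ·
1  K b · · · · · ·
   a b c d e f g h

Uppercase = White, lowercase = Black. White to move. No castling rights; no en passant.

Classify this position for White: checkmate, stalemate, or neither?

checkmate

White to move; white king on a1.
In check: yes, from the black queen on b2.
King squares — b1: attacked by Qb2; a2: attacked by Bb1; b2: attacked by Pa3.
Legal moves for White: none.
In check with no legal moves → checkmate.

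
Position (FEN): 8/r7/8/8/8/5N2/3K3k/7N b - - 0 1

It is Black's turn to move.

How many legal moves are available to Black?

Black to move; king on h2.
In check: yes, from the white knight on f3.
Legal moves: Kh3, Kg2, Kxh1.
Count: 3.

3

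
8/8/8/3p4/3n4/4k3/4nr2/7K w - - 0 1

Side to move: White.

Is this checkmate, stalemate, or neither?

stalemate

White to move; white king on h1.
In check: no.
King squares — g1: attacked by Ne2; g2: attacked by Rf2; h2: attacked by Rf2.
Legal moves for White: none.
Not in check and no legal moves → stalemate.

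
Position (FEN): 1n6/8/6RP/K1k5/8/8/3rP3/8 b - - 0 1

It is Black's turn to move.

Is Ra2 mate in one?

After Ra2: white king on a5; in check: yes, from the black rook on a2.
King squares — a4: attacked by Ra2; b4: attacked by Kc5; b5: attacked by Kc5; a6: attacked by Ra2; b6: attacked by Kc5.
White has no legal moves → checkmate.

yes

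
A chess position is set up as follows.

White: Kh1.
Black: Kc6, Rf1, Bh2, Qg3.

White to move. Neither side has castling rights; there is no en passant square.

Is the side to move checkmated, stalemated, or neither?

checkmate

White to move; white king on h1.
In check: yes, from the black rook on f1.
King squares — g1: attacked by Rf1; g2: attacked by Qg3; h2: attacked by Qg3.
Legal moves for White: none.
In check with no legal moves → checkmate.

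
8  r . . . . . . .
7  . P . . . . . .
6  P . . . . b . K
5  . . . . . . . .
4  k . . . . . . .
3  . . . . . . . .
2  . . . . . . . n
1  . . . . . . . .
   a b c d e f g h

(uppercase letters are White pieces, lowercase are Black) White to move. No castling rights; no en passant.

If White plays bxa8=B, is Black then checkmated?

After bxa8=B: black king on a4; in check: no.
Black is not in check, so this cannot be checkmate.

no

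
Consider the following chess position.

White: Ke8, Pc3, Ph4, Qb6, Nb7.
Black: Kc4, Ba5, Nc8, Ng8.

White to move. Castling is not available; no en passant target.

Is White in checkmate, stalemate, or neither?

White to move; white king on e8.
In check: no.
Legal moves for White include: Kf8, Kd8, Kf7, Kd7, Nd8, Nd6+, Nc5, Nxa5+, Qd8, Qc7+, Qa7, Qh6, Qg6, Qf6, Qe6+, Qd6, Qc6+, Qa6+, ... (list truncated; more exist).
White has legal moves and is not in check → neither.

neither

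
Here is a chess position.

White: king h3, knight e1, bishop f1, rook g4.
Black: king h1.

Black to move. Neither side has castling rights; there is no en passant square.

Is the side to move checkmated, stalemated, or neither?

stalemate

Black to move; black king on h1.
In check: no.
King squares — g1: attacked by Rg4; g2: attacked by Ne1; h2: attacked by Kh3.
Legal moves for Black: none.
Not in check and no legal moves → stalemate.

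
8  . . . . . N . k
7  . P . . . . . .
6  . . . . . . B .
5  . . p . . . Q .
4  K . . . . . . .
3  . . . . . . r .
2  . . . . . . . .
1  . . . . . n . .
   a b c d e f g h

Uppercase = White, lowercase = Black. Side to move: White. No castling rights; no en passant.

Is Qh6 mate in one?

no

After Qh6: black king on h8; in check: yes, from the white queen on h6.
Black has 1 legal reply: Kg8.
In check but a legal move exists → not checkmate.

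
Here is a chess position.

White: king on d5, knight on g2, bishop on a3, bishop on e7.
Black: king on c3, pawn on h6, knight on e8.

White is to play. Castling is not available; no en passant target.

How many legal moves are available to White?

White to move; king on d5.
In check: no.
Legal moves: Bf8, Bd8, Bf6+, Bed6, Bg5, Bec5, Bh4, Beb4+, Ke6, Kc6, Ke5, Kc5, Ke4, Bad6, Bac5, Bab4+, Bb2+, Bc1, Nh4, Nf4, Ne3, Ne1.
Count: 22.

22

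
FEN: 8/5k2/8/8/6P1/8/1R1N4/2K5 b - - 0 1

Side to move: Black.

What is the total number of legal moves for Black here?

8

Black to move; king on f7.
In check: no.
Legal moves: Kg8, Kf8, Ke8, Kg7, Ke7, Kg6, Kf6, Ke6.
Count: 8.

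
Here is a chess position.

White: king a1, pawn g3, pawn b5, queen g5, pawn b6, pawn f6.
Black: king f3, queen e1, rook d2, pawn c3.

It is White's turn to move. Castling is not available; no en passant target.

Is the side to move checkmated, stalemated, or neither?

White to move; white king on a1.
In check: yes, from the black queen on e1.
King squares — b1: attacked by Qe1; a2: attacked by Rd2; b2: attacked by Rd2.
Legal moves for White: none.
In check with no legal moves → checkmate.

checkmate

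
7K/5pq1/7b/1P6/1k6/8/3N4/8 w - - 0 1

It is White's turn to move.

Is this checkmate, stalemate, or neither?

checkmate

White to move; white king on h8.
In check: yes, from the black queen on g7.
King squares — g7: attacked by Bh6; h7: attacked by Qg7; g8: attacked by Qg7.
Legal moves for White: none.
In check with no legal moves → checkmate.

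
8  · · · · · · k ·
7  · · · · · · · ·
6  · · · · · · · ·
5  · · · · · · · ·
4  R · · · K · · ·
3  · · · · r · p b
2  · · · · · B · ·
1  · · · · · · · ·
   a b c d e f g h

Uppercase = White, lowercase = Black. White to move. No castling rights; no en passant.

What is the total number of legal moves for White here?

5

White to move; king on e4.
In check: yes, from the black rook on e3.
Legal moves: Kd5, Kf4, Kd4, Kxe3, Bxe3.
Count: 5.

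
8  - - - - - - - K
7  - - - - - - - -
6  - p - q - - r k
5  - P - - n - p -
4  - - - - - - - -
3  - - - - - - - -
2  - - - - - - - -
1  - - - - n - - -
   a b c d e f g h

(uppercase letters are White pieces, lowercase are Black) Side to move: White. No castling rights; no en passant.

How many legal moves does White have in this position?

White to move; king on h8.
In check: no.
Legal moves: none.
Count: 0.

0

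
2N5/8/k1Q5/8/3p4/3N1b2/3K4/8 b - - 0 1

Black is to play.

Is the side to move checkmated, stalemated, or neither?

Black to move; black king on a6.
In check: yes, from the white queen on c6.
King squares — a5: available; b5: attacked by Qc6; b6: attacked by Qc6; a7: attacked by Nc8; b7: attacked by Qc6.
Legal moves for Black: Ka5, Bxc6.
Black is in check but has 2 legal moves → neither.

neither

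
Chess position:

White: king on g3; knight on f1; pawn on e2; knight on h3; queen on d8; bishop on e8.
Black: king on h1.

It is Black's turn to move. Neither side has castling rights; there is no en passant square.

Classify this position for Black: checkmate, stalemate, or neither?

Black to move; black king on h1.
In check: no.
King squares — g1: attacked by Nh3; g2: attacked by Kg3; h2: attacked by Nf1.
Legal moves for Black: none.
Not in check and no legal moves → stalemate.

stalemate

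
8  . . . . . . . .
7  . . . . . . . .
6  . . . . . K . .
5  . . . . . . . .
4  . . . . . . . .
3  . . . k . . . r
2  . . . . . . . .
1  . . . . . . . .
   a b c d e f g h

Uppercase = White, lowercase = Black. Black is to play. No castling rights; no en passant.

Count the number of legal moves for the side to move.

18

Black to move; king on d3.
In check: no.
Legal moves: Rh8, Rh7, Rh6+, Rh5, Rh4, Rg3, Rf3+, Re3, Rh2, Rh1, Ke4, Kd4, Kc4, Ke3, Kc3, Ke2, Kd2, Kc2.
Count: 18.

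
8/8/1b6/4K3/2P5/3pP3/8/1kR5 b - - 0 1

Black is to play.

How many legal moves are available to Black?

Black to move; king on b1.
In check: yes, from the white rook on c1.
Legal moves: Kb2, Ka2, Kxc1.
Count: 3.

3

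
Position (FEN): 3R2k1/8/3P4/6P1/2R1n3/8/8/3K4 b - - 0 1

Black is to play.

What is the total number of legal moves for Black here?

Black to move; king on g8.
In check: yes, from the white rook on d8.
Legal moves: Kh7, Kg7, Kf7.
Count: 3.

3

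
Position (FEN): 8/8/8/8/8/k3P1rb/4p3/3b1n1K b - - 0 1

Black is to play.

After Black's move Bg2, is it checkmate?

no

After Bg2: white king on h1; in check: yes, from the black bishop on g2.
White has 1 legal reply: Kg1.
In check but a legal move exists → not checkmate.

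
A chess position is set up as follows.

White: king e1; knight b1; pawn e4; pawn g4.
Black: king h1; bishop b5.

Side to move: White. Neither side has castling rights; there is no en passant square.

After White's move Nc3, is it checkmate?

After Nc3: black king on h1; in check: no.
Black is not in check, so this cannot be checkmate.

no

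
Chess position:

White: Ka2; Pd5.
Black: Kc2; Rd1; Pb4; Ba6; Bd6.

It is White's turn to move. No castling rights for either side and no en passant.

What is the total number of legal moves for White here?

0

White to move; king on a2.
In check: no.
Legal moves: none.
Count: 0.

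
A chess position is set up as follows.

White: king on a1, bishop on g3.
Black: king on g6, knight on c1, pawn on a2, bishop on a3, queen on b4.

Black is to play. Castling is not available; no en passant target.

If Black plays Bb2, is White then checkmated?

yes

After Bb2: white king on a1; in check: yes, from the black bishop on b2.
King squares — b1: attacked by Pa2; a2: attacked by Nc1; b2: attacked by Qb4.
White has no legal moves → checkmate.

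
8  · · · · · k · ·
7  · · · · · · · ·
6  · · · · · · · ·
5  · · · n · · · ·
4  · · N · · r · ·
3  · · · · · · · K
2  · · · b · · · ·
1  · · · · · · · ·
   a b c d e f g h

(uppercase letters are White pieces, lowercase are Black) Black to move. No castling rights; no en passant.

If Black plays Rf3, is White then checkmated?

no

After Rf3: white king on h3; in check: yes, from the black rook on f3.
White has 4 legal replies: Kh4, Kg4, Kh2, Kg2.
In check but a legal move exists → not checkmate.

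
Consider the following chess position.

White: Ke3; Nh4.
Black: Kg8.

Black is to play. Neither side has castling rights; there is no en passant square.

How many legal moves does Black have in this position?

5

Black to move; king on g8.
In check: no.
Legal moves: Kh8, Kf8, Kh7, Kg7, Kf7.
Count: 5.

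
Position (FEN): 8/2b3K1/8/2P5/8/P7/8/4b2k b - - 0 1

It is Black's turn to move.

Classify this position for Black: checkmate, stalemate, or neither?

Black to move; black king on h1.
In check: no.
Legal moves for Black include: Bd8, Bb8, Bd6, Bb6, Be5+, Bca5, Bf4, Bcg3, Bh2, Kh2, Kg2, Kg1, Bea5, Bh4, Bb4, Beg3, Bc3+, Bf2, ... (list truncated; more exist).
Black has legal moves and is not in check → neither.

neither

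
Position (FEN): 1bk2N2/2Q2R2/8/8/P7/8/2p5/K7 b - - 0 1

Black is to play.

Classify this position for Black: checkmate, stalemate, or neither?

neither

Black to move; black king on c8.
In check: yes, from the white queen on c7.
Legal moves for Black: Bxc7.
Black is in check but has 1 legal move → neither.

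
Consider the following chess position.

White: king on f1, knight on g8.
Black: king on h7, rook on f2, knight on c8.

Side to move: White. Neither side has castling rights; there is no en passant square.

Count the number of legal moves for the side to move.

White to move; king on f1.
In check: yes, from the black rook on f2.
Legal moves: Kxf2, Kg1, Ke1.
Count: 3.

3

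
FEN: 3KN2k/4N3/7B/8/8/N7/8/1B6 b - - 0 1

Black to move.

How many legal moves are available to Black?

0

Black to move; king on h8.
In check: no.
Legal moves: none.
Count: 0.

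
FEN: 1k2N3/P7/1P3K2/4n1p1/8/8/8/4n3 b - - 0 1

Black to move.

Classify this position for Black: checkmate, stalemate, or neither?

Black to move; black king on b8.
In check: yes, from the white pawn on a7.
King squares — a7: attacked by Pb6; b7: available; c7: attacked by Pb6; a8: available; c8: available.
Legal moves for Black: Kc8, Ka8, Kb7.
Black is in check but has 3 legal moves → neither.

neither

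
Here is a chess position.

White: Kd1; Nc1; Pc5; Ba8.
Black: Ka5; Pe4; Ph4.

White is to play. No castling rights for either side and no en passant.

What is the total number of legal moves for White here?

White to move; king on d1.
In check: no.
Legal moves: Bb7, Bc6, Bd5, Bxe4, Ke2, Kd2, Kc2, Ke1, Nd3, Nb3+, Ne2, Na2, c6.
Count: 13.

13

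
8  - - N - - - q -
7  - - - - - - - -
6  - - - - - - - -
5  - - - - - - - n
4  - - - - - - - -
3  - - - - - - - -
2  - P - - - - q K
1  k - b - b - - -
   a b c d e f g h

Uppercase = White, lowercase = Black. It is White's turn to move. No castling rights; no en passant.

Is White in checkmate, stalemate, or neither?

checkmate

White to move; white king on h2.
In check: yes, from the black queen on g2.
King squares — g1: attacked by Qg2; h1: attacked by Qg2; g2: attacked by Qg8; g3: attacked by Be1; h3: attacked by Qg2.
Legal moves for White: none.
In check with no legal moves → checkmate.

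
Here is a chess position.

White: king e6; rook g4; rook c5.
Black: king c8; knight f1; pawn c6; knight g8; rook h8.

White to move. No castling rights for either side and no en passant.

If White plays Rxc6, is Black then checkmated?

no

After Rxc6: black king on c8; in check: yes, from the white rook on c6.
Black has 3 legal replies: Kd8, Kb8, Kb7.
In check but a legal move exists → not checkmate.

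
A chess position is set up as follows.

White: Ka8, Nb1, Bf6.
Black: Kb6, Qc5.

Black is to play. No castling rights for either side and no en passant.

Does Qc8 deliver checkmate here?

yes

After Qc8: white king on a8; in check: yes, from the black queen on c8.
King squares — a7: attacked by Kb6; b7: attacked by Kb6; b8: attacked by Qc8.
White has no legal moves → checkmate.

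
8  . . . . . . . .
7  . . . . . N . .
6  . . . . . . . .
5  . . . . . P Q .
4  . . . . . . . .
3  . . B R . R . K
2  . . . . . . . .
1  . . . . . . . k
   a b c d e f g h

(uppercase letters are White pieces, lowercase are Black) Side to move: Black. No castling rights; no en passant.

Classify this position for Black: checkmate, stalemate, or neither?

Black to move; black king on h1.
In check: no.
King squares — g1: attacked by Qg5; g2: attacked by Kh3; h2: attacked by Kh3.
Legal moves for Black: none.
Not in check and no legal moves → stalemate.

stalemate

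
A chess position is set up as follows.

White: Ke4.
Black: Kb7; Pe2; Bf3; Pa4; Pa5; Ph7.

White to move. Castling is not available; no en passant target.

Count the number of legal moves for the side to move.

7

White to move; king on e4.
In check: yes, from the black bishop on f3.
Legal moves: Kf5, Ke5, Kf4, Kd4, Kxf3, Ke3, Kd3.
Count: 7.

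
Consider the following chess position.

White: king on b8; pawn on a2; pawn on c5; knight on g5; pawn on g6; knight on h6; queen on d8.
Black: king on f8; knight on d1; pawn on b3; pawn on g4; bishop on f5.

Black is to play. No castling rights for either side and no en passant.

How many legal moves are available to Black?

1

Black to move; king on f8.
In check: yes, from the white queen on d8.
Legal moves: Kg7.
Count: 1.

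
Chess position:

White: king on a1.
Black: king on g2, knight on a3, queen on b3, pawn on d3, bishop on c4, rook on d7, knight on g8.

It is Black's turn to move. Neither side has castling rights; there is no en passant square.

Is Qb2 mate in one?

After Qb2: white king on a1; in check: yes, from the black queen on b2.
White has 1 legal reply: Kxb2.
In check but a legal move exists → not checkmate.

no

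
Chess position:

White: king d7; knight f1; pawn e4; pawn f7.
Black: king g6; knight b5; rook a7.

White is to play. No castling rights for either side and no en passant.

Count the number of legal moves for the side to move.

White to move; king on d7.
In check: yes, from the black rook on a7.
Legal moves: Ke8, Kd8, Kc8, Ke6, Kc6.
Count: 5.

5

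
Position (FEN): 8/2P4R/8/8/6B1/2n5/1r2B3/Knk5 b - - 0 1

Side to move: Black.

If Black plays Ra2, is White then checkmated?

After Ra2: white king on a1; in check: yes, from the black rook on a2.
King squares — b1: attacked by Kc1; a2: attacked by Nc3; b2: attacked by Kc1.
White has no legal moves → checkmate.

yes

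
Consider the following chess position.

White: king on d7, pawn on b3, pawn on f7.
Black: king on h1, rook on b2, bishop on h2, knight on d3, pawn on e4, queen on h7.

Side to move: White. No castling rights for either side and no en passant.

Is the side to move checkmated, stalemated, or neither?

White to move; white king on d7.
In check: no.
Legal moves for White: Ke8, Kd8, Kc8, Ke7, Ke6, Kc6, b4.
White has 7 legal moves and is not in check → neither.

neither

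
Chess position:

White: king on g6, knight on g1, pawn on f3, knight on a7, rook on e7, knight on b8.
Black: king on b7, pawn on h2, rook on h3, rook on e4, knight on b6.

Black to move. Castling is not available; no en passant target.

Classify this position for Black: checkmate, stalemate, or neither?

neither

Black to move; black king on b7.
In check: yes, from the white rook on e7.
King squares — a6: attacked by Nb8; b6: own knight; c6: attacked by Na7; a7: attacked by Re7; c7: attacked by Re7; a8: available; b8: available; c8: attacked by Na7.
Legal moves for Black: Kxb8, Ka8, Nd7, Rxe7.
Black is in check but has 4 legal moves → neither.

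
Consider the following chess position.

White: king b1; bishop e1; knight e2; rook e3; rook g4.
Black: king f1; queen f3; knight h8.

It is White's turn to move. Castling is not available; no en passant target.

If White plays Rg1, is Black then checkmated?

After Rg1: black king on f1; in check: yes, from the white rook on g1.
King squares — e1: attacked by Rg1; g1: attacked by Ne2; e2: attacked by Re3; f2: attacked by Be1; g2: attacked by Rg1.
Black has no legal moves → checkmate.

yes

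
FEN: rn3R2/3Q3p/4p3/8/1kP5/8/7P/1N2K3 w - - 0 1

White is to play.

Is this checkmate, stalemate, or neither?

White to move; white king on e1.
In check: no.
Legal moves for White include: Rh8, Rg8, Re8, Rd8, Rc8, Rxb8+, Rf7, Rf6, Rf5, Rf4, Rf3, Rf2, Rf1, Qe8, Qd8, Qc8, Qxh7, Qg7, ... (list truncated; more exist).
White has legal moves and is not in check → neither.

neither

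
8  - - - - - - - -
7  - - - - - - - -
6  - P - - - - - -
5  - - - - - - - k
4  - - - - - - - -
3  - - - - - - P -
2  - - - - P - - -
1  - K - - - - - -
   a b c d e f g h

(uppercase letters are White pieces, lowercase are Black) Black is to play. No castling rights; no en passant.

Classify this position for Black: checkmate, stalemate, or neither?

Black to move; black king on h5.
In check: no.
Legal moves for Black: Kh6, Kg6, Kg5, Kg4.
Black has 4 legal moves and is not in check → neither.

neither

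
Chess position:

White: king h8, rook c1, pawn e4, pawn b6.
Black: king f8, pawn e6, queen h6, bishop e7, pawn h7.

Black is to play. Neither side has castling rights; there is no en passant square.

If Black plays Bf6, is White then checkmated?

After Bf6: white king on h8; in check: yes, from the black bishop on f6.
King squares — g7: attacked by Bf6; h7: attacked by Qh6; g8: attacked by Kf8.
White has no legal moves → checkmate.

yes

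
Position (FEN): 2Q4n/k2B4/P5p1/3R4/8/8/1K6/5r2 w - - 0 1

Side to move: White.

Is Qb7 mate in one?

After Qb7: black king on a7; in check: yes, from the white queen on b7.
King squares — a6: attacked by Qb7; b6: attacked by Qb7; b7: attacked by Pa6; a8: attacked by Qb7; b8: attacked by Qb7.
Black has no legal moves → checkmate.

yes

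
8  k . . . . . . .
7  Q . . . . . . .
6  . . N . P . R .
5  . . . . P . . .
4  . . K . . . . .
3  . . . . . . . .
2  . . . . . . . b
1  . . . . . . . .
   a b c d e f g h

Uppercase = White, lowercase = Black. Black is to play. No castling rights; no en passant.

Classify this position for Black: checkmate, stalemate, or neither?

checkmate

Black to move; black king on a8.
In check: yes, from the white queen on a7.
King squares — a7: attacked by Nc6; b7: attacked by Qa7; b8: attacked by Nc6.
Legal moves for Black: none.
In check with no legal moves → checkmate.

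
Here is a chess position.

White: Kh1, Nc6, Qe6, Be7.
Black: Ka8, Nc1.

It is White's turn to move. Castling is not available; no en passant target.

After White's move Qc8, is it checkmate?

After Qc8: black king on a8; in check: yes, from the white queen on c8.
King squares — a7: attacked by Nc6; b7: attacked by Qc8; b8: attacked by Nc6.
Black has no legal moves → checkmate.

yes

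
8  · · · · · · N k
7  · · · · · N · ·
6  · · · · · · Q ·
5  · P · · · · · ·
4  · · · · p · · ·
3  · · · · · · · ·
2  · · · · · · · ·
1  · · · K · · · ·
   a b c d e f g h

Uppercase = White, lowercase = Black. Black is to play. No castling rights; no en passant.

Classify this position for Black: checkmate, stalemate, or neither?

Black to move; black king on h8.
In check: yes, from the white knight on f7.
King squares — g7: attacked by Qg6; h7: attacked by Qg6; g8: attacked by Qg6.
Legal moves for Black: none.
In check with no legal moves → checkmate.

checkmate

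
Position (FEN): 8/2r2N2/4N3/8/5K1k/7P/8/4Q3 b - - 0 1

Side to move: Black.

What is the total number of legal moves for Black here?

Black to move; king on h4.
In check: yes, from the white queen on e1.
Legal moves: Kh5, Kxh3.
Count: 2.

2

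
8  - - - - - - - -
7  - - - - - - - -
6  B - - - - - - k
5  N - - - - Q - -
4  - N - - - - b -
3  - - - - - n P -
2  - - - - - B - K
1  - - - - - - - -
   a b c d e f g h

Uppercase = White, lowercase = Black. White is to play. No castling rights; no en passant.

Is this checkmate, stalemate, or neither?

neither

White to move; white king on h2.
In check: yes, from the black knight on f3.
Legal moves for White: Kg2, Kh1, Qxf3.
White is in check but has 3 legal moves → neither.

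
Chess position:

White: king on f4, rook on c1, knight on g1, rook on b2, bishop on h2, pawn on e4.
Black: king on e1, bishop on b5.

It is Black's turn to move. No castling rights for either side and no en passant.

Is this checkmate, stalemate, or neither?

Black to move; black king on e1.
In check: yes, from the white rook on c1.
King squares — d1: attacked by Rc1; f1: attacked by Rc1; d2: attacked by Rb2; e2: attacked by Ng1; f2: attacked by Rb2.
Legal moves for Black: none.
In check with no legal moves → checkmate.

checkmate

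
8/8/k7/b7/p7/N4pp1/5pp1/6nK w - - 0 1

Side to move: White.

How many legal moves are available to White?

0

White to move; king on h1.
In check: yes, from the black pawn on g2.
Legal moves: none.
Count: 0.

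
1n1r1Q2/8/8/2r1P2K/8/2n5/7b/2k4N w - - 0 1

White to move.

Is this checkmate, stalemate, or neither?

White to move; white king on h5.
In check: no.
Legal moves for White include: Qh8, Qg8, Qe8, Qxd8, Qg7, Qf7, Qe7, Qh6+, Qf6, Qd6, Qf5, Qxc5, Qf4+, Qf3, Qf2, Qf1+, Kh6, Kg6, ... (list truncated; more exist).
White has legal moves and is not in check → neither.

neither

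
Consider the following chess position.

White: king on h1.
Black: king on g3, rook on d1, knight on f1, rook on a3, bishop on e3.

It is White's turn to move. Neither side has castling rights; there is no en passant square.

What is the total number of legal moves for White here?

White to move; king on h1.
In check: no.
Legal moves: none.
Count: 0.

0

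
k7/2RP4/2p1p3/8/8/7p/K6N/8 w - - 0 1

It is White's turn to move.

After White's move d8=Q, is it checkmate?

yes

After d8=Q: black king on a8; in check: yes, from the white queen on d8.
King squares — a7: attacked by Rc7; b7: attacked by Rc7; b8: attacked by Qd8.
Black has no legal moves → checkmate.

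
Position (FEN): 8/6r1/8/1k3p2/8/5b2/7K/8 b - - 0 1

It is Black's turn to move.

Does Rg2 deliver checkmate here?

no

After Rg2: white king on h2; in check: yes, from the black rook on g2.
White has 2 legal replies: Kh3, Kh1.
In check but a legal move exists → not checkmate.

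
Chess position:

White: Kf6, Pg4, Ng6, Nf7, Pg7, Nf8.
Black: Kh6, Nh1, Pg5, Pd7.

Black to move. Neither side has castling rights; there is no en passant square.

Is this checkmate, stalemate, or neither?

checkmate

Black to move; black king on h6.
In check: yes, from the white knight on f7.
King squares — g5: own pawn; h5: attacked by Pg4; g6: attacked by Kf6; g7: attacked by Kf6; h7: attacked by Nf8.
Legal moves for Black: none.
In check with no legal moves → checkmate.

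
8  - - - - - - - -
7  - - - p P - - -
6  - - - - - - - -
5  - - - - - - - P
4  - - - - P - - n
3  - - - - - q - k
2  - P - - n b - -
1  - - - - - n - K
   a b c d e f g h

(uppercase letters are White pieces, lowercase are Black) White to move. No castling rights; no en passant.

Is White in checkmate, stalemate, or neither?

White to move; white king on h1.
In check: yes, from the black queen on f3.
King squares — g1: attacked by Ne2; g2: attacked by Qf3; h2: attacked by Nf1.
Legal moves for White: none.
In check with no legal moves → checkmate.

checkmate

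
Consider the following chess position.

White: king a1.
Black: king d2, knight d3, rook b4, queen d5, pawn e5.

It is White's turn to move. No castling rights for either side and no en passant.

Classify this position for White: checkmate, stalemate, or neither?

stalemate

White to move; white king on a1.
In check: no.
King squares — b1: attacked by Rb4; a2: attacked by Qd5; b2: attacked by Nd3.
Legal moves for White: none.
Not in check and no legal moves → stalemate.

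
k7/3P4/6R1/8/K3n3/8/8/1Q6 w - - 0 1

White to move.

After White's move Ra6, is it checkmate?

After Ra6: black king on a8; in check: yes, from the white rook on a6.
King squares — a7: attacked by Ra6; b7: attacked by Qb1; b8: attacked by Qb1.
Black has no legal moves → checkmate.

yes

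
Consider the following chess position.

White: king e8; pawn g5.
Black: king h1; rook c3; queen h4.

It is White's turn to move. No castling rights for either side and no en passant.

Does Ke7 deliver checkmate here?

After Ke7: black king on h1; in check: no.
Black is not in check, so this cannot be checkmate.

no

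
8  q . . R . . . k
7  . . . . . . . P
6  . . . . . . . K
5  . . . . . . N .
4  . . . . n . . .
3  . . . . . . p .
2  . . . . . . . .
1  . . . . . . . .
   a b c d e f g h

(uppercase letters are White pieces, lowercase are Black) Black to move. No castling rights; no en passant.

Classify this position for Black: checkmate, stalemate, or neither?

Black to move; black king on h8.
In check: yes, from the white rook on d8.
King squares — g7: attacked by Kh6; h7: attacked by Ng5; g8: attacked by Ph7.
Legal moves for Black: Qxd8.
Black is in check but has 1 legal move → neither.

neither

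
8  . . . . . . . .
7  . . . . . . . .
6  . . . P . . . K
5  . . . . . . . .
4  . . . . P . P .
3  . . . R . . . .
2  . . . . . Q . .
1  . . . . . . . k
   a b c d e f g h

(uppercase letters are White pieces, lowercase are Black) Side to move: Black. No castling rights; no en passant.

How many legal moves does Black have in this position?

Black to move; king on h1.
In check: no.
Legal moves: none.
Count: 0.

0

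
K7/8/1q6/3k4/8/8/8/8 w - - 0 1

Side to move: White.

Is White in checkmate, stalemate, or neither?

stalemate

White to move; white king on a8.
In check: no.
King squares — a7: attacked by Qb6; b7: attacked by Qb6; b8: attacked by Qb6.
Legal moves for White: none.
Not in check and no legal moves → stalemate.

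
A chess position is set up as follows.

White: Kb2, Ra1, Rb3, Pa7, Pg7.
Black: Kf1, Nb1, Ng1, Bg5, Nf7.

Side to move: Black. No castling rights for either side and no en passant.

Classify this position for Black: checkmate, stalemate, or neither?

Black to move; black king on f1.
In check: no.
Legal moves for Black include: Nh8, Nd8, Nh6, Nd6, Ne5, Bd8, Be7, Bh6, Bf6+, Bh4, Bf4, Be3, Bd2, Bc1+, Nh3, Nf3, Ne2, Kg2, ... (list truncated; more exist).
Black has legal moves and is not in check → neither.

neither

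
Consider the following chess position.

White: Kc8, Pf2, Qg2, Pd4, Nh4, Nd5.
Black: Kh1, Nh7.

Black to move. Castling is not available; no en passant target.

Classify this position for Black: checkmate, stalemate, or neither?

Black to move; black king on h1.
In check: yes, from the white queen on g2.
King squares — g1: attacked by Qg2; g2: attacked by Nh4; h2: attacked by Qg2.
Legal moves for Black: none.
In check with no legal moves → checkmate.

checkmate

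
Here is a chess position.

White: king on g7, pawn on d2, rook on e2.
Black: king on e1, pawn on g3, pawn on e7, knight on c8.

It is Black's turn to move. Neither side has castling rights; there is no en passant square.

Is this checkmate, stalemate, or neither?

neither

Black to move; black king on e1.
In check: yes, from the white rook on e2.
Legal moves for Black: Kxe2, Kf1, Kd1.
Black is in check but has 3 legal moves → neither.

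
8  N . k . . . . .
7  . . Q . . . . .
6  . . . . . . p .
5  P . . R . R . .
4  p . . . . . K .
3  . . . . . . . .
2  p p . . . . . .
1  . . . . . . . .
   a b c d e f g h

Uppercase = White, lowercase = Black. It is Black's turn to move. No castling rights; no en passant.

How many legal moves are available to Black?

0

Black to move; king on c8.
In check: yes, from the white queen on c7.
Legal moves: none.
Count: 0.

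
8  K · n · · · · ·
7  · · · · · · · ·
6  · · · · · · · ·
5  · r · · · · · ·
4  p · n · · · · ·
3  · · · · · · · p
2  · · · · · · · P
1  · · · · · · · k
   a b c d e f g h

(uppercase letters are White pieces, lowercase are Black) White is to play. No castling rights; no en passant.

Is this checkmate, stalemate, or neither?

White to move; white king on a8.
In check: no.
King squares — a7: attacked by Nc8; b7: attacked by Rb5; b8: attacked by Rb5.
Legal moves for White: none.
Not in check and no legal moves → stalemate.

stalemate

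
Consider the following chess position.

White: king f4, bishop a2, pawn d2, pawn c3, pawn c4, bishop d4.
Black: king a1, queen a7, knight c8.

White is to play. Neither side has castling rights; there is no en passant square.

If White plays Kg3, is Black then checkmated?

no

After Kg3: black king on a1; in check: no.
Black is not in check, so this cannot be checkmate.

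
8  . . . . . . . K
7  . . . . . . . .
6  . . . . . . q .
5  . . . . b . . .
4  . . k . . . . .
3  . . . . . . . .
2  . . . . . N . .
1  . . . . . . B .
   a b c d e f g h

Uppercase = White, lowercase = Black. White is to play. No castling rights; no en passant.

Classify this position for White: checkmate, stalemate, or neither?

White to move; white king on h8.
In check: yes, from the black bishop on e5.
King squares — g7: attacked by Be5; h7: attacked by Qg6; g8: attacked by Qg6.
Legal moves for White: none.
In check with no legal moves → checkmate.

checkmate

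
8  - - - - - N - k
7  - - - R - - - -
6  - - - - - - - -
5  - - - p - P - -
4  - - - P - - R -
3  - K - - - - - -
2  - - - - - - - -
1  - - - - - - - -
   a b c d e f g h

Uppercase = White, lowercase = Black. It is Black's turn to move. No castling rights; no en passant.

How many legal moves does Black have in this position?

Black to move; king on h8.
In check: no.
Legal moves: none.
Count: 0.

0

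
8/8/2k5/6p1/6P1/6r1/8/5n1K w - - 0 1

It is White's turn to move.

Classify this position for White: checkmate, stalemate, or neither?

stalemate

White to move; white king on h1.
In check: no.
King squares — g1: attacked by Rg3; g2: attacked by Rg3; h2: attacked by Nf1.
Legal moves for White: none.
Not in check and no legal moves → stalemate.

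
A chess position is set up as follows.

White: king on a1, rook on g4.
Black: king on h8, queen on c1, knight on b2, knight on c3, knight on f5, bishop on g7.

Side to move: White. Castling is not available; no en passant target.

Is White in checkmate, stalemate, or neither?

checkmate

White to move; white king on a1.
In check: yes, from the black queen on c1.
King squares — b1: attacked by Qc1; a2: attacked by Nc3; b2: attacked by Qc1.
Legal moves for White: none.
In check with no legal moves → checkmate.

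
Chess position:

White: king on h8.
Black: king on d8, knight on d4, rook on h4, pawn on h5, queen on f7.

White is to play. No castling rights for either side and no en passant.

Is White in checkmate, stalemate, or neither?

White to move; white king on h8.
In check: no.
King squares — g7: attacked by Qf7; h7: attacked by Qf7; g8: attacked by Qf7.
Legal moves for White: none.
Not in check and no legal moves → stalemate.

stalemate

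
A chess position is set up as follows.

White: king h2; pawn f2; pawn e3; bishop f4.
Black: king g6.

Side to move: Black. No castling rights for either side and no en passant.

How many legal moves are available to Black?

6

Black to move; king on g6.
In check: no.
Legal moves: Kh7, Kg7, Kf7, Kf6, Kh5, Kf5.
Count: 6.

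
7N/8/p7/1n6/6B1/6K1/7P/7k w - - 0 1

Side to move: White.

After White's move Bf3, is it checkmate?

After Bf3: black king on h1; in check: yes, from the white bishop on f3.
Black has 1 legal reply: Kg1.
In check but a legal move exists → not checkmate.

no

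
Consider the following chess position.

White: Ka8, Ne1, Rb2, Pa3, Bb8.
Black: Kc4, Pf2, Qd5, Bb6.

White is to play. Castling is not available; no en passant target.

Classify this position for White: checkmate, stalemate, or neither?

checkmate

White to move; white king on a8.
In check: yes, from the black queen on d5.
King squares — a7: attacked by Bb6; b7: attacked by Qd5; b8: own bishop.
Legal moves for White: none.
In check with no legal moves → checkmate.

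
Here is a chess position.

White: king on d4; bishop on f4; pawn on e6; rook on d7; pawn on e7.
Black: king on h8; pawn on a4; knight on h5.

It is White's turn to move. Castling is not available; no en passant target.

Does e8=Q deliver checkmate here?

After e8=Q: black king on h8; in check: yes, from the white queen on e8.
King squares — g7: attacked by Rd7; h7: attacked by Rd7; g8: attacked by Qe8.
Black has no legal moves → checkmate.

yes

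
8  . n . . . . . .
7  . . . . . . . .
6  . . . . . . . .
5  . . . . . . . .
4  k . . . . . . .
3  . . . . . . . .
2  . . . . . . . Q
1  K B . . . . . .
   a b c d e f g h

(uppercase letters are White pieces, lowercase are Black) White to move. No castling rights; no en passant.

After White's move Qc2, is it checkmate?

After Qc2: black king on a4; in check: yes, from the white queen on c2.
Black has 4 legal replies: Kb5, Ka5, Kb4, Ka3.
In check but a legal move exists → not checkmate.

no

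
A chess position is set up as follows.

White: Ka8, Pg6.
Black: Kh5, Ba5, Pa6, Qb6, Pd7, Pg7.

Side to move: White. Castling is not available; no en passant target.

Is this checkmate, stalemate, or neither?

White to move; white king on a8.
In check: no.
King squares — a7: attacked by Qb6; b7: attacked by Qb6; b8: attacked by Qb6.
Legal moves for White: none.
Not in check and no legal moves → stalemate.

stalemate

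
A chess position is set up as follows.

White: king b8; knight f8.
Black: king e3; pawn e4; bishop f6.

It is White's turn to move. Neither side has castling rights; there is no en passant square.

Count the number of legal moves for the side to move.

White to move; king on b8.
In check: no.
Legal moves: Nh7, Nd7, Ng6, Ne6, Kc8, Ka8, Kc7, Kb7, Ka7.
Count: 9.

9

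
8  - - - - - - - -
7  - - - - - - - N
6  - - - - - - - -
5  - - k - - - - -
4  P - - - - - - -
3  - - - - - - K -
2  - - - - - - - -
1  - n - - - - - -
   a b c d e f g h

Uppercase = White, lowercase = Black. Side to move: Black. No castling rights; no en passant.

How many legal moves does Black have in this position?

Black to move; king on c5.
In check: no.
Legal moves: Kd6, Kc6, Kb6, Kd5, Kd4, Kc4, Kb4, Nc3, Na3, Nd2.
Count: 10.

10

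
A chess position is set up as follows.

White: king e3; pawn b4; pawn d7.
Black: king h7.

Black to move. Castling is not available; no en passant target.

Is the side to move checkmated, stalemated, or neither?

neither

Black to move; black king on h7.
In check: no.
Legal moves for Black: Kh8, Kg8, Kg7, Kh6, Kg6.
Black has 5 legal moves and is not in check → neither.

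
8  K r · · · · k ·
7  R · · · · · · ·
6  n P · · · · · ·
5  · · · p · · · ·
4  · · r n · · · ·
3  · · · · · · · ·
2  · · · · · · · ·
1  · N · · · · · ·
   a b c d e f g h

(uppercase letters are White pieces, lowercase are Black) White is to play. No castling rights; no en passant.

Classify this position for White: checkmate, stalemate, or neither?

White to move; white king on a8.
In check: yes, from the black rook on b8.
King squares — a7: own rook; b7: attacked by Rb8; b8: attacked by Na6.
Legal moves for White: none.
In check with no legal moves → checkmate.

checkmate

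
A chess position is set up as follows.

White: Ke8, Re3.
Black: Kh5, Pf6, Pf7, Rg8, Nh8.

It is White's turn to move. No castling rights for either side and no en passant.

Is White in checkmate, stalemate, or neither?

White to move; white king on e8.
In check: yes, from the black rook on g8.
Legal moves for White: Ke7, Kd7.
White is in check but has 2 legal moves → neither.

neither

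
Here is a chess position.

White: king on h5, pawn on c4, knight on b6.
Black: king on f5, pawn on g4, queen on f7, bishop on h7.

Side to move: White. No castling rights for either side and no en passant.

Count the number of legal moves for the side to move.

White to move; king on h5.
In check: yes, from the black queen on f7.
Legal moves: Kh6, Kh4.
Count: 2.

2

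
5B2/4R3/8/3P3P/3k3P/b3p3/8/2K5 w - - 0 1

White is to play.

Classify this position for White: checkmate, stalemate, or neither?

neither

White to move; white king on c1.
In check: yes, from the black bishop on a3.
King squares — b1: available; d1: available; b2: attacked by Ba3; c2: available; d2: attacked by Pe3.
Legal moves for White: Kc2, Kd1, Kb1.
White is in check but has 3 legal moves → neither.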